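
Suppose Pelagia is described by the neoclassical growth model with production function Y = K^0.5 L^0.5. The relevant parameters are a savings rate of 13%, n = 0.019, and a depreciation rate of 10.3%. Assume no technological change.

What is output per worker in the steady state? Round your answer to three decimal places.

In steady state, investment equals break-even investment: s·k^α = (n + δ)·k.
Dividing both sides by k: k^(1−α) = s / (n + δ).
k^0.5 = 0.13 / (0.019 + 0.103) = 0.13 / 0.122 = 1.0656
k* = 1.0656^(1/0.5) ≈ 1.1355
y* = (k*)^α = 1.1355^0.5 ≈ 1.0656

y* = 1.066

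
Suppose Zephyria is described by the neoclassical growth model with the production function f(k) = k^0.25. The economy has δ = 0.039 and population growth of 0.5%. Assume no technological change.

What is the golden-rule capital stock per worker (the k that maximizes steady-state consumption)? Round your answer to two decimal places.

The golden rule sets f'(k) = n + δ, i.e. α·k^(α−1) = n + δ.
So k^(1−α) = α / (n + δ) = 0.25 / 0.044 = 5.6818.
k_gold = 5.6818^(1/0.75) ≈ 10.1387

k_gold ≈ 10.14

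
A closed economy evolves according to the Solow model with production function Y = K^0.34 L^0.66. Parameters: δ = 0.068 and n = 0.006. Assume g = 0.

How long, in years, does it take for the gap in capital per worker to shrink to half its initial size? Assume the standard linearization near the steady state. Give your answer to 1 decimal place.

about 14.2 years

Near the steady state the convergence rate is λ = (1 − α)(n + δ).
λ = (1 − 0.34) × 0.074 = 0.66 × 0.074 = 0.04884
Half-life = ln 2 / λ = 0.6931 / 0.04884 ≈ 14.19 years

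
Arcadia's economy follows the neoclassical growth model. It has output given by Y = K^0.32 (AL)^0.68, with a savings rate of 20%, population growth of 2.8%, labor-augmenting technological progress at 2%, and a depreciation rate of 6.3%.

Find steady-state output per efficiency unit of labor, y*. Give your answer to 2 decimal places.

At the steady state, Δk = 0, so s·k^α = (n + g + δ)·k.
Dividing both sides by k: k^(1−α) = s / (n + g + δ).
k^0.68 = 0.20 / (0.028 + 0.020 + 0.063) = 0.20 / 0.111 = 1.8018
k* = 1.8018^(1/0.68) ≈ 2.3771
y* = (k*)^α = 2.3771^0.32 ≈ 1.3193

y* ≈ 1.32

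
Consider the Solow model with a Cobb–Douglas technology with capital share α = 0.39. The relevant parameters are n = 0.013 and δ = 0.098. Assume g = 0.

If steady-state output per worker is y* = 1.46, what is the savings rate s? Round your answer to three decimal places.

In steady state, investment equals break-even investment: s·k^α = (n + δ)·k.
Since y* = [s/(n + δ)]^(α/(1−α)), we have s/(n + δ) = (y*)^((1−α)/α) = 1.46^1.5641 = 1.8074.
Therefore s = 1.8074 × (n + δ) = 1.8074 × 0.111 = 0.2006.

s ≈ 0.201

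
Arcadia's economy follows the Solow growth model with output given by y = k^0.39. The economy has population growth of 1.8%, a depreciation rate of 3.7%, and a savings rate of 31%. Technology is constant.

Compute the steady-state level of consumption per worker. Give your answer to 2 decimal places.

At the steady state, Δk = 0, so s·k^α = (n + δ)·k.
Dividing both sides by k: k^(1−α) = s / (n + δ).
k^0.61 = 0.31 / (0.018 + 0.037) = 0.31 / 0.055 = 5.6364
k* = 5.6364^(1/0.61) ≈ 17.0275
y* = (k*)^α = 17.0275^0.39 ≈ 3.0210
c* = (1 − s)·y* = (1 − 0.31) × 3.0210 ≈ 2.0845

c* ≈ 2.08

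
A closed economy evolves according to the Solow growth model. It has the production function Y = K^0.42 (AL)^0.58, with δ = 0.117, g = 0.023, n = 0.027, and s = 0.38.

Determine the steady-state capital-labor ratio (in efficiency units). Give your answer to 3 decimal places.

k* ≈ 4.127

Steady state requires s·f(k) = (n + g + δ)·k, i.e. s·k^α = (n + g + δ)·k.
Dividing both sides by k: k^(1−α) = s / (n + g + δ).
k^0.58 = 0.38 / (0.027 + 0.023 + 0.117) = 0.38 / 0.167 = 2.2754
k* = 2.2754^(1/0.58) ≈ 4.1268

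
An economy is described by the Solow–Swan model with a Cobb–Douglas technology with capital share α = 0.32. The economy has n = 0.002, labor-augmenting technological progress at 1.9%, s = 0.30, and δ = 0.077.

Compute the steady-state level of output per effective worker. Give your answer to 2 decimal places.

y* = 1.69

Steady state requires s·f(k) = (n + g + δ)·k, i.e. s·k^α = (n + g + δ)·k.
Rearranging, k^(1−α) = s / (n + g + δ).
k^0.68 = 0.30 / (0.002 + 0.019 + 0.077) = 0.30 / 0.098 = 3.0612
k* = 3.0612^(1/0.68) ≈ 5.1826
y* = (k*)^α = 5.1826^0.32 ≈ 1.6930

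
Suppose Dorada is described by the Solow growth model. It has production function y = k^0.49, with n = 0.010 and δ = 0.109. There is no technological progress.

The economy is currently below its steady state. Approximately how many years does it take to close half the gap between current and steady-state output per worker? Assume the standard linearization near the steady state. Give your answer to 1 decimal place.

Near the steady state the convergence rate is λ = (1 − α)(n + δ).
λ = (1 − 0.49) × 0.119 = 0.51 × 0.119 = 0.06069
Half-life = ln 2 / λ = 0.6931 / 0.06069 ≈ 11.42 years

about 11.4 years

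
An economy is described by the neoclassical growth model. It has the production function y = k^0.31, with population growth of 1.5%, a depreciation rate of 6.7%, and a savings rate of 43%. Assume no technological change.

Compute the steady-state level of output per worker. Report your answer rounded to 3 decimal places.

y* = 2.105

In steady state, investment equals break-even investment: s·k^α = (n + δ)·k.
Rearranging, k^(1−α) = s / (n + δ).
k^0.69 = 0.43 / (0.015 + 0.067) = 0.43 / 0.082 = 5.2439
k* = 5.2439^(1/0.69) ≈ 11.0402
y* = (k*)^α = 11.0402^0.31 ≈ 2.1053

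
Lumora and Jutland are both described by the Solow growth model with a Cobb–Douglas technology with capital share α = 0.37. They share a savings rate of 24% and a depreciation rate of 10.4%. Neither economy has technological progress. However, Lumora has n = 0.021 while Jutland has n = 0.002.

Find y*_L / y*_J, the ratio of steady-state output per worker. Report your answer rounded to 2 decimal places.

ratio ≈ 0.91

Steady-state y* = [s/(n + δ)]^(α/(1−α)), so the ratio is [ (s_L/(n + δ)_L) / (s_J/(n + δ)_J) ]^0.5873.
s_L/(n + δ)_L = 0.24/0.125 = 1.9200; s_J/(n + δ)_J = 0.24/0.106 = 2.2642.
Ratio = (1.9200/2.2642)^0.5873 = 0.8480^0.5873 ≈ 0.9077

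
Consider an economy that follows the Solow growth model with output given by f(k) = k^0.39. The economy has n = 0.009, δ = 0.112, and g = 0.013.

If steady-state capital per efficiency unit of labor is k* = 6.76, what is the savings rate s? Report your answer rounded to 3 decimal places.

s ≈ 0.430

At the steady state, Δk = 0, so s·k^α = (n + g + δ)·k.
So s / (n + g + δ) = (k*)^(1−α) = 6.76^0.61 = 3.2082.
Therefore s = 3.2082 × (n + g + δ) = 3.2082 × 0.134 = 0.4299.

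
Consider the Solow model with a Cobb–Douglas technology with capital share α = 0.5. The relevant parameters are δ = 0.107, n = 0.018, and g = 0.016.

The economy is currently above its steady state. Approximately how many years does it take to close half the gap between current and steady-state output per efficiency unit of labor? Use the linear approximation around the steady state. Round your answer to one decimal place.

half-life ≈ 9.8 years

Near the steady state the convergence rate is λ = (1 − α)(n + g + δ).
λ = (1 − 0.5) × 0.141 = 0.5 × 0.141 = 0.0705
Half-life = ln 2 / λ = 0.6931 / 0.0705 ≈ 9.83 years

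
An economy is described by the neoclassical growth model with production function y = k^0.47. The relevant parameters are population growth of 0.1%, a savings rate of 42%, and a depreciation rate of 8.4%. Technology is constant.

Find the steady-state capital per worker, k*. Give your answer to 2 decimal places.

Steady state requires s·f(k) = (n + δ)·k, i.e. s·k^α = (n + δ)·k.
Rearranging, k^(1−α) = s / (n + δ).
k^0.53 = 0.42 / (0.001 + 0.084) = 0.42 / 0.085 = 4.9412
k* = 4.9412^(1/0.53) ≈ 20.3759

k* = 20.38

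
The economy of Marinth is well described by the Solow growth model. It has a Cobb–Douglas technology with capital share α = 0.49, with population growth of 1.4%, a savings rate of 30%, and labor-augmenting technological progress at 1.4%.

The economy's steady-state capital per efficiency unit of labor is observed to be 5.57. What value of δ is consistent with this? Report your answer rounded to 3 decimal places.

In steady state, investment equals break-even investment: s·k^α = (n + g + δ)·k.
So s / (n + g + δ) = (k*)^(1−α) = 5.57^0.51 = 2.4010.
Therefore n + g + δ = s / 2.4010 = 0.30 / 2.4010 = 0.1249, so δ = 0.1249 − 0.028 = 0.0969.

δ ≈ 0.097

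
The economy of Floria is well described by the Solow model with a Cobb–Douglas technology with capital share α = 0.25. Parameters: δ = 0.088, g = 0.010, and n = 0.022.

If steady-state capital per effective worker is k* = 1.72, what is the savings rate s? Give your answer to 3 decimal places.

At the steady state, Δk = 0, so s·k^α = (n + g + δ)·k.
So s / (n + g + δ) = (k*)^(1−α) = 1.72^0.75 = 1.5019.
Therefore s = 1.5019 × (n + g + δ) = 1.5019 × 0.120 = 0.1802.

s ≈ 0.180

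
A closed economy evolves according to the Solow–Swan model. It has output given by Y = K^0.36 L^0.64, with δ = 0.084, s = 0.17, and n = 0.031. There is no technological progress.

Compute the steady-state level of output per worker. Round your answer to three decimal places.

y* = 1.246

Steady state requires s·f(k) = (n + δ)·k, i.e. s·k^α = (n + δ)·k.
Dividing both sides by k: k^(1−α) = s / (n + δ).
k^0.64 = 0.17 / (0.031 + 0.084) = 0.17 / 0.115 = 1.4783
k* = 1.4783^(1/0.64) ≈ 1.8418
y* = (k*)^α = 1.8418^0.36 ≈ 1.2459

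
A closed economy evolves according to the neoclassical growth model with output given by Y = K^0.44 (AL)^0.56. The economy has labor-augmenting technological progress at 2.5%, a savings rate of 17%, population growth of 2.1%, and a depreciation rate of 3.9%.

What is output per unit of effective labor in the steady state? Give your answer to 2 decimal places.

y* = 1.72

At the steady state, Δk = 0, so s·k^α = (n + g + δ)·k.
Dividing both sides by k: k^(1−α) = s / (n + g + δ).
k^0.56 = 0.17 / (0.021 + 0.025 + 0.039) = 0.17 / 0.085 = 2.0000
k* = 2.0000^(1/0.56) ≈ 3.4479
y* = (k*)^α = 3.4479^0.44 ≈ 1.7239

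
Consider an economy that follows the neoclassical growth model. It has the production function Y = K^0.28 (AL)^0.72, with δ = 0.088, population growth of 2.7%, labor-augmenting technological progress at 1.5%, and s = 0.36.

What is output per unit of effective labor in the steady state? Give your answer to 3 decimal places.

In steady state, investment equals break-even investment: s·k^α = (n + g + δ)·k.
Dividing both sides by k: k^(1−α) = s / (n + g + δ).
k^0.72 = 0.36 / (0.027 + 0.015 + 0.088) = 0.36 / 0.130 = 2.7692
k* = 2.7692^(1/0.72) ≈ 4.1151
y* = (k*)^α = 4.1151^0.28 ≈ 1.4860

y* = 1.486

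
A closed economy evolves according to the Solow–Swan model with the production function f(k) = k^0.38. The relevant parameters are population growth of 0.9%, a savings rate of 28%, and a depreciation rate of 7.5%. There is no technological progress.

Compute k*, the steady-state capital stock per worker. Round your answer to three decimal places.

k* = 6.972

Steady state requires s·f(k) = (n + δ)·k, i.e. s·k^α = (n + δ)·k.
Rearranging, k^(1−α) = s / (n + δ).
k^0.62 = 0.28 / (0.009 + 0.075) = 0.28 / 0.084 = 3.3333
k* = 3.3333^(1/0.62) ≈ 6.9718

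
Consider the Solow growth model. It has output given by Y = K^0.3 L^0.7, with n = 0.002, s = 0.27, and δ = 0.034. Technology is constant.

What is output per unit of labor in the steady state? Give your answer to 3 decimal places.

y* ≈ 2.372

In steady state, investment equals break-even investment: s·k^α = (n + δ)·k.
Rearranging, k^(1−α) = s / (n + δ).
k^0.7 = 0.27 / (0.002 + 0.034) = 0.27 / 0.036 = 7.5000
k* = 7.5000^(1/0.7) ≈ 17.7864
y* = (k*)^α = 17.7864^0.3 ≈ 2.3715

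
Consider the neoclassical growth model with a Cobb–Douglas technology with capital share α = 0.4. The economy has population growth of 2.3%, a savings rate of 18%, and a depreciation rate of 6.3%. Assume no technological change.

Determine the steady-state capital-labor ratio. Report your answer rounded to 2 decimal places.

In steady state, investment equals break-even investment: s·k^α = (n + δ)·k.
Dividing both sides by k: k^(1−α) = s / (n + δ).
k^0.6 = 0.18 / (0.023 + 0.063) = 0.18 / 0.086 = 2.0930
k* = 2.0930^(1/0.6) ≈ 3.4246

k* ≈ 3.42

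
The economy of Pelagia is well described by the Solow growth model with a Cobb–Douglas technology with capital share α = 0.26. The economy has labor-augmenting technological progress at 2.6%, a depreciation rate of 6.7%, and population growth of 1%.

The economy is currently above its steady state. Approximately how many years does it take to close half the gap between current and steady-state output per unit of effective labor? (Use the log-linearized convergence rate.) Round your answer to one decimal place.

Near the steady state the convergence rate is λ = (1 − α)(n + g + δ).
λ = (1 − 0.26) × 0.103 = 0.74 × 0.103 = 0.07622
Half-life = ln 2 / λ = 0.6931 / 0.07622 ≈ 9.09 years

t_½ ≈ 9.1 years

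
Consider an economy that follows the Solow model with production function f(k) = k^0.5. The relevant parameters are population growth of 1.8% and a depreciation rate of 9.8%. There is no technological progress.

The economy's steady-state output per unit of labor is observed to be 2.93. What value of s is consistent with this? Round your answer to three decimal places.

Steady state requires s·f(k) = (n + δ)·k, i.e. s·k^α = (n + δ)·k.
Since y* = [s/(n + δ)]^(α/(1−α)), we have s/(n + δ) = (y*)^((1−α)/α) = 2.93^1 = 2.9300.
Therefore s = 2.9300 × (n + δ) = 2.9300 × 0.116 = 0.3399.

s ≈ 0.340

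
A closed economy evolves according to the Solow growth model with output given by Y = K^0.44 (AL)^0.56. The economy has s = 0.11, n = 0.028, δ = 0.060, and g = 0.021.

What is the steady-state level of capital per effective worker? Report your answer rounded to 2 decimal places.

k* = 1.02

At the steady state, Δk = 0, so s·k^α = (n + g + δ)·k.
Rearranging, k^(1−α) = s / (n + g + δ).
k^0.56 = 0.11 / (0.028 + 0.021 + 0.060) = 0.11 / 0.109 = 1.0092
k* = 1.0092^(1/0.56) ≈ 1.0165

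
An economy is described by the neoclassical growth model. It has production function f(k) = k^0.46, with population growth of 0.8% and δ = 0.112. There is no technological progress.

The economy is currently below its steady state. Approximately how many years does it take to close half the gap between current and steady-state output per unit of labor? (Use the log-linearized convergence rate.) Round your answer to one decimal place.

Near the steady state the convergence rate is λ = (1 − α)(n + δ).
λ = (1 − 0.46) × 0.120 = 0.54 × 0.120 = 0.0648
Half-life = ln 2 / λ = 0.6931 / 0.0648 ≈ 10.70 years

about 10.7 years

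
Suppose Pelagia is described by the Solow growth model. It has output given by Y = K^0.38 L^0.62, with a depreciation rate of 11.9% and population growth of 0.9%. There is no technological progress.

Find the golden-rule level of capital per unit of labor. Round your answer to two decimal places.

The golden rule sets f'(k) = n + δ, i.e. α·k^(α−1) = n + δ.
So k^(1−α) = α / (n + δ) = 0.38 / 0.128 = 2.9688.
k_gold = 2.9688^(1/0.62) ≈ 5.7840

k_gold ≈ 5.78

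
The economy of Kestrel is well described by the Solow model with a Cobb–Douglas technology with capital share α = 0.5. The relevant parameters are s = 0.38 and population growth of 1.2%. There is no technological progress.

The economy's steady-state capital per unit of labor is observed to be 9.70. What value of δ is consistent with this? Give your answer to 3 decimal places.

In steady state, investment equals break-even investment: s·k^α = (n + δ)·k.
So s / (n + δ) = (k*)^(1−α) = 9.70^0.5 = 3.1145.
Therefore n + δ = s / 3.1145 = 0.38 / 3.1145 = 0.1220, so δ = 0.1220 − 0.012 = 0.1100.

δ ≈ 0.110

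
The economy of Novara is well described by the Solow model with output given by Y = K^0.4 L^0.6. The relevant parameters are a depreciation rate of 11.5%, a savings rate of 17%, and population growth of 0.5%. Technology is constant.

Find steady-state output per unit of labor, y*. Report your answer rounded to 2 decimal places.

y* = 1.26

Steady state requires s·f(k) = (n + δ)·k, i.e. s·k^α = (n + δ)·k.
Rearranging, k^(1−α) = s / (n + δ).
k^0.6 = 0.17 / (0.005 + 0.115) = 0.17 / 0.120 = 1.4167
k* = 1.4167^(1/0.6) ≈ 1.7870
y* = (k*)^α = 1.7870^0.4 ≈ 1.2614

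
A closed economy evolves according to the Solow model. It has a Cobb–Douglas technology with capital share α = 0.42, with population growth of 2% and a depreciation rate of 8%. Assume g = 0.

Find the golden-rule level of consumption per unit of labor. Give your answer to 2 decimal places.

At the golden rule, f'(k) = n + δ, so α·k^(α−1) = n + δ and k_gold = (α/(n + δ))^(1/(1−α)).
k_gold = (0.42/0.100)^(1/0.58) = 4.2000^1.7241 ≈ 11.8726
c_gold = f(k_gold) − (n + δ)·k_gold = 2.8269 − 0.100×11.8726 ≈ 1.6396

c_gold ≈ 1.64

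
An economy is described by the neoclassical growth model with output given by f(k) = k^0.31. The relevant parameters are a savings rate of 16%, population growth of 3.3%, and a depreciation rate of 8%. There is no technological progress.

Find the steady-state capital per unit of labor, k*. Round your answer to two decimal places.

Steady state requires s·f(k) = (n + δ)·k, i.e. s·k^α = (n + δ)·k.
Dividing both sides by k: k^(1−α) = s / (n + δ).
k^0.69 = 0.16 / (0.033 + 0.080) = 0.16 / 0.113 = 1.4159
k* = 1.4159^(1/0.69) ≈ 1.6553

k* ≈ 1.66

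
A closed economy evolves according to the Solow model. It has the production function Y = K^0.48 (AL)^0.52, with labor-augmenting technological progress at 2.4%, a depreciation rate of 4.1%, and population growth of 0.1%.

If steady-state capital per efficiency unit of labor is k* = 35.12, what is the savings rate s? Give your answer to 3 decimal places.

Steady state requires s·f(k) = (n + g + δ)·k, i.e. s·k^α = (n + g + δ)·k.
So s / (n + g + δ) = (k*)^(1−α) = 35.12^0.52 = 6.3634.
Therefore s = 6.3634 × (n + g + δ) = 6.3634 × 0.066 = 0.4200.

s ≈ 0.420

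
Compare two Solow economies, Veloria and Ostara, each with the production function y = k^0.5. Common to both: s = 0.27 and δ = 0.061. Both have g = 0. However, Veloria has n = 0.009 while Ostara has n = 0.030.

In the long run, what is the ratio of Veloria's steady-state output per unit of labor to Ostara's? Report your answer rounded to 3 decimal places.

Steady-state y* = [s/(n + δ)]^(α/(1−α)), so the ratio is [ (s_V/(n + δ)_V) / (s_O/(n + δ)_O) ]^1.
s_V/(n + δ)_V = 0.27/0.070 = 3.8571; s_O/(n + δ)_O = 0.27/0.091 = 2.9670.
Ratio = (3.8571/2.9670)^1 = 1.3000^1 ≈ 1.3000

ratio ≈ 1.300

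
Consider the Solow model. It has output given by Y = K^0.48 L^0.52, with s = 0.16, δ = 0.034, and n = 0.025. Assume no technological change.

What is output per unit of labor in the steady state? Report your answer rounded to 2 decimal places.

Steady state requires s·f(k) = (n + δ)·k, i.e. s·k^α = (n + δ)·k.
Dividing both sides by k: k^(1−α) = s / (n + δ).
k^0.52 = 0.16 / (0.025 + 0.034) = 0.16 / 0.059 = 2.7119
k* = 2.7119^(1/0.52) ≈ 6.8111
y* = (k*)^α = 6.8111^0.48 ≈ 2.5116

y* = 2.51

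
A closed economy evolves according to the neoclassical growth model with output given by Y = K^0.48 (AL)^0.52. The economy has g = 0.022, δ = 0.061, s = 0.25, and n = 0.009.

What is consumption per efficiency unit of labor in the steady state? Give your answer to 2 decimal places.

At the steady state, Δk = 0, so s·k^α = (n + g + δ)·k.
Rearranging, k^(1−α) = s / (n + g + δ).
k^0.52 = 0.25 / (0.009 + 0.022 + 0.061) = 0.25 / 0.092 = 2.7174
k* = 2.7174^(1/0.52) ≈ 6.8377
y* = (k*)^α = 6.8377^0.48 ≈ 2.5163
c* = (1 − s)·y* = (1 − 0.25) × 2.5163 ≈ 1.8872

c* ≈ 1.89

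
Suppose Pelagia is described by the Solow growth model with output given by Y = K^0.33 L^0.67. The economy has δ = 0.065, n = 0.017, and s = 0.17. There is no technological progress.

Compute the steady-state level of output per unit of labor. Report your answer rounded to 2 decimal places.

y* ≈ 1.43

At the steady state, Δk = 0, so s·k^α = (n + δ)·k.
Rearranging, k^(1−α) = s / (n + δ).
k^0.67 = 0.17 / (0.017 + 0.065) = 0.17 / 0.082 = 2.0732
k* = 2.0732^(1/0.67) ≈ 2.9689
y* = (k*)^α = 2.9689^0.33 ≈ 1.4320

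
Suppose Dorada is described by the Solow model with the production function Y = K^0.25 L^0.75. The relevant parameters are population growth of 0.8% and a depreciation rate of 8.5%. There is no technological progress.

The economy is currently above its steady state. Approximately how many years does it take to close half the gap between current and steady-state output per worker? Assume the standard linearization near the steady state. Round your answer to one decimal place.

Near the steady state the convergence rate is λ = (1 − α)(n + δ).
λ = (1 − 0.25) × 0.093 = 0.75 × 0.093 = 0.06975
Half-life = ln 2 / λ = 0.6931 / 0.06975 ≈ 9.94 years

t_½ ≈ 9.9 years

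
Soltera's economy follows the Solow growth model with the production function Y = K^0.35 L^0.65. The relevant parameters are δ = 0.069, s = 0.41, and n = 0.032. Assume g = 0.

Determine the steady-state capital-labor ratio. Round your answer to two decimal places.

At the steady state, Δk = 0, so s·k^α = (n + δ)·k.
Rearranging, k^(1−α) = s / (n + δ).
k^0.65 = 0.41 / (0.032 + 0.069) = 0.41 / 0.101 = 4.0594
k* = 4.0594^(1/0.65) ≈ 8.6317

k* ≈ 8.63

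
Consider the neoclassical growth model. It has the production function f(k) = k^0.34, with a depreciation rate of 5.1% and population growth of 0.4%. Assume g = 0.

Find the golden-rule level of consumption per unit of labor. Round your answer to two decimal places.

At the golden rule, f'(k) = n + δ, so α·k^(α−1) = n + δ and k_gold = (α/(n + δ))^(1/(1−α)).
k_gold = (0.34/0.055)^(1/0.66) = 6.1818^1.5152 ≈ 15.8015
c_gold = f(k_gold) − (n + δ)·k_gold = 2.5560 − 0.055×15.8015 ≈ 1.6869

c_gold ≈ 1.69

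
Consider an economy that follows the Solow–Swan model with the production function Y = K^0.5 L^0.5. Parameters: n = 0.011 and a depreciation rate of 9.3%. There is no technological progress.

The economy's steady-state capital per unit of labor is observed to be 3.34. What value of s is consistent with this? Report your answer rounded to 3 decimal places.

s ≈ 0.190

At the steady state, Δk = 0, so s·k^α = (n + δ)·k.
So s / (n + δ) = (k*)^(1−α) = 3.34^0.5 = 1.8276.
Therefore s = 1.8276 × (n + δ) = 1.8276 × 0.104 = 0.1901.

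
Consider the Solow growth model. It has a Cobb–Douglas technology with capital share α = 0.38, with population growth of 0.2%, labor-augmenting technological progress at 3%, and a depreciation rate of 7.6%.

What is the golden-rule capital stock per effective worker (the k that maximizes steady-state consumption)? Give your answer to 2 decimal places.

The golden rule sets f'(k) = n + g + δ, i.e. α·k^(α−1) = n + g + δ.
So k^(1−α) = α / (n + g + δ) = 0.38 / 0.108 = 3.5185.
k_gold = 3.5185^(1/0.62) ≈ 7.6071

k_gold ≈ 7.61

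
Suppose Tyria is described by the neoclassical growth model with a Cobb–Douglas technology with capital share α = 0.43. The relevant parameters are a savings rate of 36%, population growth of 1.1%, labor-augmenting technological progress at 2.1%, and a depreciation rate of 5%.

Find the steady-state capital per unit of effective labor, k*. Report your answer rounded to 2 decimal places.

At the steady state, Δk = 0, so s·k^α = (n + g + δ)·k.
Dividing both sides by k: k^(1−α) = s / (n + g + δ).
k^0.57 = 0.36 / (0.011 + 0.021 + 0.050) = 0.36 / 0.082 = 4.3902
k* = 4.3902^(1/0.57) ≈ 13.4019

k* = 13.40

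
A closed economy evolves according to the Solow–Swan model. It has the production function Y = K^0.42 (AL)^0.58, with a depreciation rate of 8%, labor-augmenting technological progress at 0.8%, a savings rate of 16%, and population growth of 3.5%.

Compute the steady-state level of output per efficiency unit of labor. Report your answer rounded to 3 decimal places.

At the steady state, Δk = 0, so s·k^α = (n + g + δ)·k.
Rearranging, k^(1−α) = s / (n + g + δ).
k^0.58 = 0.16 / (0.035 + 0.008 + 0.080) = 0.16 / 0.123 = 1.3008
k* = 1.3008^(1/0.58) ≈ 1.5737
y* = (k*)^α = 1.5737^0.42 ≈ 1.2098

y* ≈ 1.210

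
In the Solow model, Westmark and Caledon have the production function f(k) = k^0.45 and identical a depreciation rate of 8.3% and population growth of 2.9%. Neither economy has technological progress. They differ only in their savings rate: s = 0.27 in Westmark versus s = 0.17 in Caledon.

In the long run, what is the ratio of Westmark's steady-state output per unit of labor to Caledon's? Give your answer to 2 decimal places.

Steady-state y* = [s/(n + δ)]^(α/(1−α)), so the ratio is [ (s_W/(n + δ)_W) / (s_C/(n + δ)_C) ]^0.8182.
s_W/(n + δ)_W = 0.27/0.112 = 2.4107; s_C/(n + δ)_C = 0.17/0.112 = 1.5179.
Ratio = (2.4107/1.5179)^0.8182 = 1.5882^0.8182 ≈ 1.4601

ratio ≈ 1.46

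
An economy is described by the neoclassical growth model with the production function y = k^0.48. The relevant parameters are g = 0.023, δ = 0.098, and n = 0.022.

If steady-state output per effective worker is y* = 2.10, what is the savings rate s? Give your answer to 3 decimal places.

s ≈ 0.319

In steady state, investment equals break-even investment: s·k^α = (n + g + δ)·k.
Since y* = [s/(n + g + δ)]^(α/(1−α)), we have s/(n + g + δ) = (y*)^((1−α)/α) = 2.10^1.0833 = 2.2339.
Therefore s = 2.2339 × (n + g + δ) = 2.2339 × 0.143 = 0.3194.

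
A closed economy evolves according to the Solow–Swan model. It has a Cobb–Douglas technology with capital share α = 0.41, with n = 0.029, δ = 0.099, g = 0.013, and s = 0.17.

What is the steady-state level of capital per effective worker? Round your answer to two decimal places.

k* = 1.37

Steady state requires s·f(k) = (n + g + δ)·k, i.e. s·k^α = (n + g + δ)·k.
Dividing both sides by k: k^(1−α) = s / (n + g + δ).
k^0.59 = 0.17 / (0.029 + 0.013 + 0.099) = 0.17 / 0.141 = 1.2057
k* = 1.2057^(1/0.59) ≈ 1.3731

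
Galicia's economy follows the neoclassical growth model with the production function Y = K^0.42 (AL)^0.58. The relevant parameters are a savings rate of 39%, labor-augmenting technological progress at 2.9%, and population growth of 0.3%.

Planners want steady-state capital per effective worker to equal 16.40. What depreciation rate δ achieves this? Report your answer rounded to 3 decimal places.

Steady state requires s·f(k) = (n + g + δ)·k, i.e. s·k^α = (n + g + δ)·k.
So s / (n + g + δ) = (k*)^(1−α) = 16.40^0.58 = 5.0653.
Therefore n + g + δ = s / 5.0653 = 0.39 / 5.0653 = 0.0770, so δ = 0.0770 − 0.032 = 0.0450.

δ ≈ 0.045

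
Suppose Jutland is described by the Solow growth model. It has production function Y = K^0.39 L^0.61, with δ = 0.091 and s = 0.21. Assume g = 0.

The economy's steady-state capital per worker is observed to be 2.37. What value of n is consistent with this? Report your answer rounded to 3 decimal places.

Steady state requires s·f(k) = (n + δ)·k, i.e. s·k^α = (n + δ)·k.
So s / (n + δ) = (k*)^(1−α) = 2.37^0.61 = 1.6928.
Therefore n + δ = s / 1.6928 = 0.21 / 1.6928 = 0.1241, so n = 0.1241 − 0.091 = 0.0331.

n ≈ 0.033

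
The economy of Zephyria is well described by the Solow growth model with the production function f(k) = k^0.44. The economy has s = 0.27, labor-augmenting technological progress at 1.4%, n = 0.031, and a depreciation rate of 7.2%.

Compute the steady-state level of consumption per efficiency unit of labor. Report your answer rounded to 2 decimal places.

c* ≈ 1.41

At the steady state, Δk = 0, so s·k^α = (n + g + δ)·k.
Dividing both sides by k: k^(1−α) = s / (n + g + δ).
k^0.56 = 0.27 / (0.031 + 0.014 + 0.072) = 0.27 / 0.117 = 2.3077
k* = 2.3077^(1/0.56) ≈ 4.4518
y* = (k*)^α = 4.4518^0.44 ≈ 1.9291
c* = (1 − s)·y* = (1 − 0.27) × 1.9291 ≈ 1.4082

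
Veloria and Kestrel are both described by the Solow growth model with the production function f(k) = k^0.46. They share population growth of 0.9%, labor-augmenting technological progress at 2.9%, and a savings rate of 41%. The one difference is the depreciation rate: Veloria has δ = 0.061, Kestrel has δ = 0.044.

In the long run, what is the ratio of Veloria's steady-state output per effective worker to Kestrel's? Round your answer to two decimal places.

Steady-state y* = [s/(n + g + δ)]^(α/(1−α)), so the ratio is [ (s_V/(n + g + δ)_V) / (s_K/(n + g + δ)_K) ]^0.8519.
s_V/(n + g + δ)_V = 0.41/0.099 = 4.1414; s_K/(n + g + δ)_K = 0.41/0.082 = 5.0000.
Ratio = (4.1414/5.0000)^0.8519 = 0.8283^0.8519 ≈ 0.8517

ratio ≈ 0.85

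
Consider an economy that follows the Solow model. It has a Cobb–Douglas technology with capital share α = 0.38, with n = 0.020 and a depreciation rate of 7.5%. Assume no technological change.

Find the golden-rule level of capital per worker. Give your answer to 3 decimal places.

The golden rule sets f'(k) = n + δ, i.e. α·k^(α−1) = n + δ.
So k^(1−α) = α / (n + δ) = 0.38 / 0.095 = 4.0000.
k_gold = 4.0000^(1/0.62) ≈ 9.3554

k_gold ≈ 9.355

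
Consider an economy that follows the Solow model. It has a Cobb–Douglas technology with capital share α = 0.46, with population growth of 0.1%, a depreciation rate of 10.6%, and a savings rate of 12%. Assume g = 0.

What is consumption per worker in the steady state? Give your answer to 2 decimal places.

c* ≈ 0.97

Steady state requires s·f(k) = (n + δ)·k, i.e. s·k^α = (n + δ)·k.
Rearranging, k^(1−α) = s / (n + δ).
k^0.54 = 0.12 / (0.001 + 0.106) = 0.12 / 0.107 = 1.1215
k* = 1.1215^(1/0.54) ≈ 1.2366
y* = (k*)^α = 1.2366^0.46 ≈ 1.1026
c* = (1 − s)·y* = (1 − 0.12) × 1.1026 ≈ 0.9703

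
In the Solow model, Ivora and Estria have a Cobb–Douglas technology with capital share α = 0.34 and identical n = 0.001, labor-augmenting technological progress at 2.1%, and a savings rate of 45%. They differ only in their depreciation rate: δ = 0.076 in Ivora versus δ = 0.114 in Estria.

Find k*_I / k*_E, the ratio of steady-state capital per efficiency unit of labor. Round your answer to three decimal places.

ratio ≈ 1.643

Steady-state k* = [s/(n + g + δ)]^(1/(1−α)), so the ratio is [ (s_I/(n + g + δ)_I) / (s_E/(n + g + δ)_E) ]^1.5152.
s_I/(n + g + δ)_I = 0.45/0.098 = 4.5918; s_E/(n + g + δ)_E = 0.45/0.136 = 3.3088.
Ratio = (4.5918/3.3088)^1.5152 = 1.3878^1.5152 ≈ 1.6431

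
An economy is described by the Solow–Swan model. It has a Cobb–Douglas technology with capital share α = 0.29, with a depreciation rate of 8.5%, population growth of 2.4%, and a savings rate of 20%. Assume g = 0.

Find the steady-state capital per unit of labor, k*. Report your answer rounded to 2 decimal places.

At the steady state, Δk = 0, so s·k^α = (n + δ)·k.
Rearranging, k^(1−α) = s / (n + δ).
k^0.71 = 0.20 / (0.024 + 0.085) = 0.20 / 0.109 = 1.8349
k* = 1.8349^(1/0.71) ≈ 2.3512

k* ≈ 2.35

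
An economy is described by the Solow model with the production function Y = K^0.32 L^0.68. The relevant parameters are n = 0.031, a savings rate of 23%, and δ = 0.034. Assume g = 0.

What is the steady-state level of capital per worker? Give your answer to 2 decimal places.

k* ≈ 6.41

Steady state requires s·f(k) = (n + δ)·k, i.e. s·k^α = (n + δ)·k.
Dividing both sides by k: k^(1−α) = s / (n + δ).
k^0.68 = 0.23 / (0.031 + 0.034) = 0.23 / 0.065 = 3.5385
k* = 3.5385^(1/0.68) ≈ 6.4134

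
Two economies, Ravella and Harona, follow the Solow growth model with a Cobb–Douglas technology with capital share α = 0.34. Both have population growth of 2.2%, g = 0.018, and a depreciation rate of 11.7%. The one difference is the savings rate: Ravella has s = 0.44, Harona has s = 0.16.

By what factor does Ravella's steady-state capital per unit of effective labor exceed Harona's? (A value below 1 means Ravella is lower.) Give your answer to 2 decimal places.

ratio ≈ 4.63

Steady-state k* = [s/(n + g + δ)]^(1/(1−α)), so the ratio is [ (s_R/(n + g + δ)_R) / (s_H/(n + g + δ)_H) ]^1.5152.
s_R/(n + g + δ)_R = 0.44/0.157 = 2.8025; s_H/(n + g + δ)_H = 0.16/0.157 = 1.0191.
Ratio = (2.8025/1.0191)^1.5152 = 2.7500^1.5152 ≈ 4.6310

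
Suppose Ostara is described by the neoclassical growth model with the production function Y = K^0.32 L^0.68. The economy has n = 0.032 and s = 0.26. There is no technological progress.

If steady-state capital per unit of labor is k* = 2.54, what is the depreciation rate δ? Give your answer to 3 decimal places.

In steady state, investment equals break-even investment: s·k^α = (n + δ)·k.
So s / (n + δ) = (k*)^(1−α) = 2.54^0.68 = 1.8849.
Therefore n + δ = s / 1.8849 = 0.26 / 1.8849 = 0.1379, so δ = 0.1379 − 0.032 = 0.1059.

δ ≈ 0.106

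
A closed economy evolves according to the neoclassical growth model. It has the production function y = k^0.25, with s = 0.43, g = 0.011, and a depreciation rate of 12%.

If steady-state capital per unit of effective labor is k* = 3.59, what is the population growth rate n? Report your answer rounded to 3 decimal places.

n ≈ 0.034

Steady state requires s·f(k) = (n + g + δ)·k, i.e. s·k^α = (n + g + δ)·k.
So s / (n + g + δ) = (k*)^(1−α) = 3.59^0.75 = 2.6081.
Therefore n + g + δ = s / 2.6081 = 0.43 / 2.6081 = 0.1649, so n = 0.1649 − 0.131 = 0.0339.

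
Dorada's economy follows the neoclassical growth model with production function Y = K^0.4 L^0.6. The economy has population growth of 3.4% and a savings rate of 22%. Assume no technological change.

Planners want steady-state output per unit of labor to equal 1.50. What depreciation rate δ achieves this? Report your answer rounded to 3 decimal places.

At the steady state, Δk = 0, so s·k^α = (n + δ)·k.
Since y* = [s/(n + δ)]^(α/(1−α)), we have s/(n + δ) = (y*)^((1−α)/α) = 1.50^1.5 = 1.8371.
Therefore n + δ = s / 1.8371 = 0.22 / 1.8371 = 0.1198, so δ = 0.1198 − 0.034 = 0.0858.

δ ≈ 0.086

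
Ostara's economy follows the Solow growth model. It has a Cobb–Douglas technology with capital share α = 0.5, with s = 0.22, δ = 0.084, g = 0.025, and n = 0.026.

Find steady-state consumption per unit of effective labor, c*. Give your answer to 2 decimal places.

c* = 1.27

At the steady state, Δk = 0, so s·k^α = (n + g + δ)·k.
Dividing both sides by k: k^(1−α) = s / (n + g + δ).
k^0.5 = 0.22 / (0.026 + 0.025 + 0.084) = 0.22 / 0.135 = 1.6296
k* = 1.6296^(1/0.5) ≈ 2.6556
y* = (k*)^α = 2.6556^0.5 ≈ 1.6296
c* = (1 − s)·y* = (1 − 0.22) × 1.6296 ≈ 1.2711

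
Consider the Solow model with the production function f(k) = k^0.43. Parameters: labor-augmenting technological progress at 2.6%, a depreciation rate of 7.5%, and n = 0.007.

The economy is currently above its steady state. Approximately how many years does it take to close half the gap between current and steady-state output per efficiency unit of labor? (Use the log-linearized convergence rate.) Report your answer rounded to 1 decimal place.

Near the steady state the convergence rate is λ = (1 − α)(n + g + δ).
λ = (1 − 0.43) × 0.108 = 0.57 × 0.108 = 0.06156
Half-life = ln 2 / λ = 0.6931 / 0.06156 ≈ 11.26 years

half-life ≈ 11.3 years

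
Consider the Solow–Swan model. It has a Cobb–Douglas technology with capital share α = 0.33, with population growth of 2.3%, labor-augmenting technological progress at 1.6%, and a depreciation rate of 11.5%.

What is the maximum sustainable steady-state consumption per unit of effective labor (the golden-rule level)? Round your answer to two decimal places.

c_gold ≈ 0.98

At the golden rule, f'(k) = n + g + δ, so α·k^(α−1) = n + g + δ and k_gold = (α/(n + g + δ))^(1/(1−α)).
k_gold = (0.33/0.154)^(1/0.67) = 2.1429^1.4925 ≈ 3.1190
c_gold = f(k_gold) − (n + g + δ)·k_gold = 1.4555 − 0.154×3.1190 ≈ 0.9752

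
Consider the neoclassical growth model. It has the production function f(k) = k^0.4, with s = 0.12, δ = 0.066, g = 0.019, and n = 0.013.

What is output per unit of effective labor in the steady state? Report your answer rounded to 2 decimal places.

At the steady state, Δk = 0, so s·k^α = (n + g + δ)·k.
Rearranging, k^(1−α) = s / (n + g + δ).
k^0.6 = 0.12 / (0.013 + 0.019 + 0.066) = 0.12 / 0.098 = 1.2245
k* = 1.2245^(1/0.6) ≈ 1.4015
y* = (k*)^α = 1.4015^0.4 ≈ 1.1446

y* = 1.14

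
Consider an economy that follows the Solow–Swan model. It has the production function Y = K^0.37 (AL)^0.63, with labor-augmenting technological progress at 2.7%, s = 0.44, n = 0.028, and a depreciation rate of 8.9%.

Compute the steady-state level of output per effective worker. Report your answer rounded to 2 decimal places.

At the steady state, Δk = 0, so s·k^α = (n + g + δ)·k.
Rearranging, k^(1−α) = s / (n + g + δ).
k^0.63 = 0.44 / (0.028 + 0.027 + 0.089) = 0.44 / 0.144 = 3.0556
k* = 3.0556^(1/0.63) ≈ 5.8884
y* = (k*)^α = 5.8884^0.37 ≈ 1.9271

y* = 1.93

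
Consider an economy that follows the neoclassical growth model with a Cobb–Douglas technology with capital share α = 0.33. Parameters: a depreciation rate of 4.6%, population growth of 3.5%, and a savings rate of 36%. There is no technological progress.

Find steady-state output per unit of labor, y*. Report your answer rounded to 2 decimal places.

y* ≈ 2.08

At the steady state, Δk = 0, so s·k^α = (n + δ)·k.
Dividing both sides by k: k^(1−α) = s / (n + δ).
k^0.67 = 0.36 / (0.035 + 0.046) = 0.36 / 0.081 = 4.4444
k* = 4.4444^(1/0.67) ≈ 9.2659
y* = (k*)^α = 9.2659^0.33 ≈ 2.0848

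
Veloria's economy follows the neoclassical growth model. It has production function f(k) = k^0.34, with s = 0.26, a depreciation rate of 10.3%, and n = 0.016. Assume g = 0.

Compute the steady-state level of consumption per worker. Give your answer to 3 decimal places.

c* = 1.107

At the steady state, Δk = 0, so s·k^α = (n + δ)·k.
Dividing both sides by k: k^(1−α) = s / (n + δ).
k^0.66 = 0.26 / (0.016 + 0.103) = 0.26 / 0.119 = 2.1849
k* = 2.1849^(1/0.66) ≈ 3.2681
y* = (k*)^α = 3.2681^0.34 ≈ 1.4958
c* = (1 − s)·y* = (1 − 0.26) × 1.4958 ≈ 1.1069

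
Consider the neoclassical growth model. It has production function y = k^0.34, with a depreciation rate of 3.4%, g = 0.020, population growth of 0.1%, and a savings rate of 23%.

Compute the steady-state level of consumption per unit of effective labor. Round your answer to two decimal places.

c* = 1.61

Steady state requires s·f(k) = (n + g + δ)·k, i.e. s·k^α = (n + g + δ)·k.
Rearranging, k^(1−α) = s / (n + g + δ).
k^0.66 = 0.23 / (0.001 + 0.020 + 0.034) = 0.23 / 0.055 = 4.1818
k* = 4.1818^(1/0.66) ≈ 8.7390
y* = (k*)^α = 8.7390^0.34 ≈ 2.0898
c* = (1 − s)·y* = (1 − 0.23) × 2.0898 ≈ 1.6091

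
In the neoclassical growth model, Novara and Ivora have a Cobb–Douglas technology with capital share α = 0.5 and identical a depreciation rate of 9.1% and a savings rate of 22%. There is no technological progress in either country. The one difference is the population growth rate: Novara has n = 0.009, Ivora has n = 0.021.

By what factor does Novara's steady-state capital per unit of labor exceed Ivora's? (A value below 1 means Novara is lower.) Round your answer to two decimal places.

Steady-state k* = [s/(n + δ)]^(1/(1−α)), so the ratio is [ (s_N/(n + δ)_N) / (s_I/(n + δ)_I) ]^2.
s_N/(n + δ)_N = 0.22/0.100 = 2.2000; s_I/(n + δ)_I = 0.22/0.112 = 1.9643.
Ratio = (2.2000/1.9643)^2 = 1.1200^2 ≈ 1.2544

k*_N / k*_I ≈ 1.25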